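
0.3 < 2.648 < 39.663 True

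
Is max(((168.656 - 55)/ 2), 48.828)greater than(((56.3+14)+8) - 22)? Yes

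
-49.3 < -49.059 True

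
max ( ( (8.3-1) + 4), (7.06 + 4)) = 11.3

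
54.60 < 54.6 False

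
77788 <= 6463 False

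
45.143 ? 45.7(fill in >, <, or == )<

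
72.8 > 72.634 True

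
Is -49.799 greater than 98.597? No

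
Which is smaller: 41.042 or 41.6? 41.042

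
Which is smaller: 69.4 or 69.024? 69.024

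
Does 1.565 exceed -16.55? Yes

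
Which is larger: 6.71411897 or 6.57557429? 6.71411897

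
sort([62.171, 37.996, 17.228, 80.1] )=[17.228, 37.996, 62.171, 80.1]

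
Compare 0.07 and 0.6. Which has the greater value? 0.6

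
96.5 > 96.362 True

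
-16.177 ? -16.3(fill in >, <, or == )>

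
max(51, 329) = 329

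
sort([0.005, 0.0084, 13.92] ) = [0.005, 0.0084, 13.92]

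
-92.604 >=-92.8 True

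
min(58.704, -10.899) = -10.899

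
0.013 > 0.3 False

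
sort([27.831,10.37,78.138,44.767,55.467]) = [10.37,27.831,44.767,55.467,78.138]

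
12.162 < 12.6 True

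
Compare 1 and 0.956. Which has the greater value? 1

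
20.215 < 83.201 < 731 True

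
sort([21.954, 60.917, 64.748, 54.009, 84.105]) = [21.954, 54.009, 60.917, 64.748, 84.105]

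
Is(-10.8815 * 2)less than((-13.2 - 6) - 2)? Yes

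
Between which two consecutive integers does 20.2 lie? 20 and 21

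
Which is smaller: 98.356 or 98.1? 98.1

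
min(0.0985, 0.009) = 0.009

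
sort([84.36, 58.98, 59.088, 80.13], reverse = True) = [84.36, 80.13, 59.088, 58.98]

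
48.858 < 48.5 False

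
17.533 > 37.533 False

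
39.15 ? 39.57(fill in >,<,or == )<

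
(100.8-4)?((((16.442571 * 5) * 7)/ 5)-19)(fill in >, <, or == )>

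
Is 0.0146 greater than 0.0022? Yes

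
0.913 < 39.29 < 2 False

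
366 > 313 True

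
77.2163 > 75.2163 True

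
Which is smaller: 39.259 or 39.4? 39.259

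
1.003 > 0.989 True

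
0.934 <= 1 True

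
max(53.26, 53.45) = 53.45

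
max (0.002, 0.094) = 0.094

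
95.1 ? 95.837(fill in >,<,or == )<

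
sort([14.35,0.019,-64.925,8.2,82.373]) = [-64.925,0.019,8.2,14.35,82.373]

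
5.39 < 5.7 True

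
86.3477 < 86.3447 False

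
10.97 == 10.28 False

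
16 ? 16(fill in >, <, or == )==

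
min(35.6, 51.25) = 35.6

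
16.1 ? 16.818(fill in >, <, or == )<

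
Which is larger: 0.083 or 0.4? 0.4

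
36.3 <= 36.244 False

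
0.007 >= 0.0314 False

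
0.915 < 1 True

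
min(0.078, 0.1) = 0.078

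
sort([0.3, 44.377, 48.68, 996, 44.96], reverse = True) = [996, 48.68, 44.96, 44.377, 0.3]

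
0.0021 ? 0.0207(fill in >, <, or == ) <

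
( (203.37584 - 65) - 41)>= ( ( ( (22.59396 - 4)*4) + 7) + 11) True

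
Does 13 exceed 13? No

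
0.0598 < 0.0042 False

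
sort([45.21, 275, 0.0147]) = [0.0147, 45.21, 275]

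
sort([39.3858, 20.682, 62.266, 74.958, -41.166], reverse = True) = [74.958, 62.266, 39.3858, 20.682, -41.166]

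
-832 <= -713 True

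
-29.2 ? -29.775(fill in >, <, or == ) >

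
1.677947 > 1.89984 False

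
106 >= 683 False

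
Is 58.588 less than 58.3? No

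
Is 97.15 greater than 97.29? No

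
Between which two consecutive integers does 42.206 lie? 42 and 43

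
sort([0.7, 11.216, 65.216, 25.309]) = [0.7, 11.216, 25.309, 65.216]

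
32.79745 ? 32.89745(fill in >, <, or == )<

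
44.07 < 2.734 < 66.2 False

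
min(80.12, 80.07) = 80.07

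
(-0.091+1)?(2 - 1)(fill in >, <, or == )<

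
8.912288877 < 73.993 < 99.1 True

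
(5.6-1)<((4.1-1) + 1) False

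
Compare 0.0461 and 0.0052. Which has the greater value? 0.0461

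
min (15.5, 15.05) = 15.05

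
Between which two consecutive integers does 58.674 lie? 58 and 59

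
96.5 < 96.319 False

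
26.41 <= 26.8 True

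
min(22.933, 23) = 22.933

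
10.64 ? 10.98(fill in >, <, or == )<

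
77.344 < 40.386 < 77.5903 False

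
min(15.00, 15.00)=15.00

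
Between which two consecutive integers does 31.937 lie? 31 and 32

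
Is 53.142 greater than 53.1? Yes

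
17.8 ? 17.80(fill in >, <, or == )==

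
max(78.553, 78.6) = 78.6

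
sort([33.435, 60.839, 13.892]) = [13.892, 33.435, 60.839]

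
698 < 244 False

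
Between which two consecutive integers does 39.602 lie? 39 and 40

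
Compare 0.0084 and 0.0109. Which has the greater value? 0.0109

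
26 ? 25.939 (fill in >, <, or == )>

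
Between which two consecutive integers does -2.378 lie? -3 and -2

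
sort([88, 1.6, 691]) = [1.6, 88, 691]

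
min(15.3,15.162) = 15.162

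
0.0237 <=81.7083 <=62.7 False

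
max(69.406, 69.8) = 69.8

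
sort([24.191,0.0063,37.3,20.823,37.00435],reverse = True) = [37.3,37.00435,24.191,20.823,0.0063]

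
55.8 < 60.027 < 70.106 True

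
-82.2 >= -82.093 False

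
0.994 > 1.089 False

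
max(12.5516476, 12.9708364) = 12.9708364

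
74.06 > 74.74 False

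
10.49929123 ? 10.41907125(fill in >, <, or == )>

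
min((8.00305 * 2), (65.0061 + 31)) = 16.0061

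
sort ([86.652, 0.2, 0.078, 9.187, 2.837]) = [0.078, 0.2, 2.837, 9.187, 86.652]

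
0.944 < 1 True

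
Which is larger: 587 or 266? 587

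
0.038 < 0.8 True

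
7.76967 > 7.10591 True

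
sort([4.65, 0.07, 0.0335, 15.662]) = [0.0335, 0.07, 4.65, 15.662]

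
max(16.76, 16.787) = 16.787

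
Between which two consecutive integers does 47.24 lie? 47 and 48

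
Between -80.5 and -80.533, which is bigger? -80.5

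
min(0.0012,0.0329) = 0.0012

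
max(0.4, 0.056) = 0.4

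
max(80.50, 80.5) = 80.5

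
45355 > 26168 True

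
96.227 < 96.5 True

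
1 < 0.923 False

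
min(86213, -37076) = -37076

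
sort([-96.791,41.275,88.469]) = [-96.791,41.275,88.469]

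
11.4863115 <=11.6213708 True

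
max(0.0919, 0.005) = 0.0919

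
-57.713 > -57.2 False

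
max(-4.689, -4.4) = -4.4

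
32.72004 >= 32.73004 False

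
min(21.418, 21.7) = 21.418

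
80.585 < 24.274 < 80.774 False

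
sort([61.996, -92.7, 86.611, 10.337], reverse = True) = [86.611, 61.996, 10.337, -92.7]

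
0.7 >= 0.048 True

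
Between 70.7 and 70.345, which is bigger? 70.7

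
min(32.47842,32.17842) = 32.17842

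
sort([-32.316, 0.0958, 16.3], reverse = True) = [16.3, 0.0958, -32.316]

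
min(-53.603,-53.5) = -53.603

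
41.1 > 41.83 False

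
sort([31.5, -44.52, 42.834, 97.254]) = [-44.52, 31.5, 42.834, 97.254]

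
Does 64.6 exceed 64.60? No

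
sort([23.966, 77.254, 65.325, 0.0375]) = [0.0375, 23.966, 65.325, 77.254]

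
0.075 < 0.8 True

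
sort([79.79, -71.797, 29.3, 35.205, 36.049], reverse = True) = [79.79, 36.049, 35.205, 29.3, -71.797]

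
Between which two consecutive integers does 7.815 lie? 7 and 8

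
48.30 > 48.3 False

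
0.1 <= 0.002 False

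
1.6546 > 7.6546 False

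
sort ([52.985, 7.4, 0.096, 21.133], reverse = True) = [52.985, 21.133, 7.4, 0.096]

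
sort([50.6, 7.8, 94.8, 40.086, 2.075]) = [2.075, 7.8, 40.086, 50.6, 94.8]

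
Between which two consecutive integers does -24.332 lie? -25 and -24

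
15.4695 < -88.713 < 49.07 False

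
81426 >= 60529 True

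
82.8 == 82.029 False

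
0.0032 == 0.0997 False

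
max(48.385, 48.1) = 48.385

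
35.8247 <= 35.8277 True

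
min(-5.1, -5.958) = -5.958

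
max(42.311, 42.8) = 42.8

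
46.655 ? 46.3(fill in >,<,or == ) >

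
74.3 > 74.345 False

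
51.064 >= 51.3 False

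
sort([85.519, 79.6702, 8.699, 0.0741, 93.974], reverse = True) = [93.974, 85.519, 79.6702, 8.699, 0.0741]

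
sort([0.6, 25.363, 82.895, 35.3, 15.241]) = [0.6, 15.241, 25.363, 35.3, 82.895]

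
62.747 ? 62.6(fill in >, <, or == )>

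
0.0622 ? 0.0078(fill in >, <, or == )>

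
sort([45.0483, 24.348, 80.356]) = [24.348, 45.0483, 80.356]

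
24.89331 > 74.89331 False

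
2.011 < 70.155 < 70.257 True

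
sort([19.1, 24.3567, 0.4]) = [0.4, 19.1, 24.3567]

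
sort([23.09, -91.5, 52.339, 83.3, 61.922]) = [-91.5, 23.09, 52.339, 61.922, 83.3]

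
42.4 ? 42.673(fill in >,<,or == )<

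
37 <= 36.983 False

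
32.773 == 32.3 False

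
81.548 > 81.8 False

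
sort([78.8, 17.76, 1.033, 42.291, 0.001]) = [0.001, 1.033, 17.76, 42.291, 78.8]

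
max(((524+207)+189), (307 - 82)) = 920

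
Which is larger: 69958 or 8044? 69958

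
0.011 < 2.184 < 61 True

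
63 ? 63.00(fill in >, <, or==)==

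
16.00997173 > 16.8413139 False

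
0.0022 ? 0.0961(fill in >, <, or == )<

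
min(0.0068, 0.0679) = 0.0068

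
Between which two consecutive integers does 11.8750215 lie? 11 and 12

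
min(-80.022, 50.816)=-80.022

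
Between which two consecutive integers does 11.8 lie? 11 and 12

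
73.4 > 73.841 False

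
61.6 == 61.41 False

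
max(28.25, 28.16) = 28.25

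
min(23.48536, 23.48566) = 23.48536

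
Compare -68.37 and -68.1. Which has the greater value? -68.1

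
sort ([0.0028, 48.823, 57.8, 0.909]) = [0.0028, 0.909, 48.823, 57.8]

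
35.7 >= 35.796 False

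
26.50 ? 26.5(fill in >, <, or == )==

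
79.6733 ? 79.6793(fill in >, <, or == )<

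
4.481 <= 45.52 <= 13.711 False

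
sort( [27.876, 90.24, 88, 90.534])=[27.876, 88, 90.24, 90.534]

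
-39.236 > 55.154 False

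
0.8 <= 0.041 False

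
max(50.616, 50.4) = 50.616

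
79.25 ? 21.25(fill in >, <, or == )>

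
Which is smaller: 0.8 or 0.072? 0.072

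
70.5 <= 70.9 True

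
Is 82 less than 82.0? No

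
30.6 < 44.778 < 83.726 True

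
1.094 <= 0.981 False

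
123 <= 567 True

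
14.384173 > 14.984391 False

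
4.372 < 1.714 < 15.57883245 False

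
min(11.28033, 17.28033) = 11.28033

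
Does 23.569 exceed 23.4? Yes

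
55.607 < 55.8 True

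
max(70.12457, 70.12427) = 70.12457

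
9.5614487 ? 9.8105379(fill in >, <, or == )<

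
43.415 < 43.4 False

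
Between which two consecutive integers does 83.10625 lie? 83 and 84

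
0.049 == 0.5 False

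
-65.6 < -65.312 True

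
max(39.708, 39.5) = 39.708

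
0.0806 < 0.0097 False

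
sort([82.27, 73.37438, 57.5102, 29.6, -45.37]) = [-45.37, 29.6, 57.5102, 73.37438, 82.27]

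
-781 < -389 True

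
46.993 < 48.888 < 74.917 True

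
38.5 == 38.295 False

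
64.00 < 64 False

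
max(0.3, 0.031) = 0.3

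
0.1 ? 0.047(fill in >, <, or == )>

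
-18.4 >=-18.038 False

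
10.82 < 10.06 False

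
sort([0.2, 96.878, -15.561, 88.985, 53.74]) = [-15.561, 0.2, 53.74, 88.985, 96.878]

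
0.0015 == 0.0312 False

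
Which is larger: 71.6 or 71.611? 71.611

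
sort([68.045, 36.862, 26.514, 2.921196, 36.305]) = [2.921196, 26.514, 36.305, 36.862, 68.045]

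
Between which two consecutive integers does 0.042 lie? 0 and 1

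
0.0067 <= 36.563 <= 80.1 True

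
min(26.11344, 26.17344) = 26.11344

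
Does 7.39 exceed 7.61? No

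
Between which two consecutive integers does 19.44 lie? 19 and 20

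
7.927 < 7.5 False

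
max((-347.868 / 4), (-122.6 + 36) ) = -86.6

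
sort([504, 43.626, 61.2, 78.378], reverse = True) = [504, 78.378, 61.2, 43.626]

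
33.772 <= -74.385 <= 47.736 False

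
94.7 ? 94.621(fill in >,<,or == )>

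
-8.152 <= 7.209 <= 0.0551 False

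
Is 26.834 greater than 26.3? Yes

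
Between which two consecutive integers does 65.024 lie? 65 and 66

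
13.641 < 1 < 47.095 False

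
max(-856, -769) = -769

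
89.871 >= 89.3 True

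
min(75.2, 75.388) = 75.2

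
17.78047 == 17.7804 False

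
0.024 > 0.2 False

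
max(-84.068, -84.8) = -84.068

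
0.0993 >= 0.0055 True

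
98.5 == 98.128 False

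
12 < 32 True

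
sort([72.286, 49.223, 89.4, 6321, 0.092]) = [0.092, 49.223, 72.286, 89.4, 6321]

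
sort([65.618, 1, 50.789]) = [1, 50.789, 65.618]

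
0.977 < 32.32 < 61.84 True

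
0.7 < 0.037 False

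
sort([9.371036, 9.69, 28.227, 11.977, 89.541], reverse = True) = [89.541, 28.227, 11.977, 9.69, 9.371036]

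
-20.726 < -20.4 True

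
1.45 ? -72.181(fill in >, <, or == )>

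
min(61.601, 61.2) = 61.2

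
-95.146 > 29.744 False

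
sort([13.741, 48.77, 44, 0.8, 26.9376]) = [0.8, 13.741, 26.9376, 44, 48.77]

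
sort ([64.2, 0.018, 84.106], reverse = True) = [84.106, 64.2, 0.018]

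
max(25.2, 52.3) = 52.3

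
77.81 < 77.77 False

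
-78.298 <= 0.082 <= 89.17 True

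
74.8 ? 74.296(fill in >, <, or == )>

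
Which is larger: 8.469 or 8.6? 8.6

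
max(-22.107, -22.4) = -22.107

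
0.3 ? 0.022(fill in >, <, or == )>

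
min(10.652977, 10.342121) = 10.342121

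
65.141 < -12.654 False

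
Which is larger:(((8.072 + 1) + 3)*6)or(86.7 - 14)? (86.7 - 14)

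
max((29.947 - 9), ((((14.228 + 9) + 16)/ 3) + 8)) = 21.076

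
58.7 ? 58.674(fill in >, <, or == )>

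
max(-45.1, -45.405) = -45.1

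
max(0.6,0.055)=0.6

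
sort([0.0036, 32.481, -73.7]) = [-73.7, 0.0036, 32.481]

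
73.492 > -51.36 True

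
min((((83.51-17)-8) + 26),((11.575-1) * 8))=84.51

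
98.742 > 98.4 True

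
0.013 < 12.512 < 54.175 True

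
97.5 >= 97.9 False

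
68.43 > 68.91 False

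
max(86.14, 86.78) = 86.78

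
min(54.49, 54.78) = 54.49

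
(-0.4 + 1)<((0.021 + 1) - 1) False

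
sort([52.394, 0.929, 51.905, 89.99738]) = [0.929, 51.905, 52.394, 89.99738]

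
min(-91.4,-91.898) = -91.898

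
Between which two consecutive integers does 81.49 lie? 81 and 82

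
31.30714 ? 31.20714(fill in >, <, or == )>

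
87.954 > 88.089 False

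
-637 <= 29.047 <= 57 True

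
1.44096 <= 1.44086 False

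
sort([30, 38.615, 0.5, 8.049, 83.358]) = [0.5, 8.049, 30, 38.615, 83.358]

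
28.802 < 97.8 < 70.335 False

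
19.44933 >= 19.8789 False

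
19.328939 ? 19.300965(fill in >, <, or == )>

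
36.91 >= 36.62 True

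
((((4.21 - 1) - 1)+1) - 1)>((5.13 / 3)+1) False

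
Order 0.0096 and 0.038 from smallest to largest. 0.0096, 0.038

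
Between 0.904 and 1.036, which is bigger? 1.036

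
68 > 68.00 False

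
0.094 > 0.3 False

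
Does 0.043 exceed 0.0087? Yes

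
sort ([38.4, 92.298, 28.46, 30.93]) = [28.46, 30.93, 38.4, 92.298]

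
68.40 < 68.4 False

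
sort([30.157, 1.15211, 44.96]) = [1.15211, 30.157, 44.96]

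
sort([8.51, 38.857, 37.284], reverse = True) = [38.857, 37.284, 8.51]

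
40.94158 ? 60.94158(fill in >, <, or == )<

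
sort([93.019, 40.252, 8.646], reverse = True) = [93.019, 40.252, 8.646]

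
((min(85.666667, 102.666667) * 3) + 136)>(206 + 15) True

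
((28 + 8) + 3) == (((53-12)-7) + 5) True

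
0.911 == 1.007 False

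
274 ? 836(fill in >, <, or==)<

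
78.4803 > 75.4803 True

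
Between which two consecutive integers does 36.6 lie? 36 and 37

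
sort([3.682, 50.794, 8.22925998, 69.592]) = [3.682, 8.22925998, 50.794, 69.592]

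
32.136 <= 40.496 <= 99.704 True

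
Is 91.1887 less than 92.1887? Yes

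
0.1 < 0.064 False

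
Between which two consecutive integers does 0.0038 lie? 0 and 1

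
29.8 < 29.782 False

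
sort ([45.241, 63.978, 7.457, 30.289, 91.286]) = [7.457, 30.289, 45.241, 63.978, 91.286]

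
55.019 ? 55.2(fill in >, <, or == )<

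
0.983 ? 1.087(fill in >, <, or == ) <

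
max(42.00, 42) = 42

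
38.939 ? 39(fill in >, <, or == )<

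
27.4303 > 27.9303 False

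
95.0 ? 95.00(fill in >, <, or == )==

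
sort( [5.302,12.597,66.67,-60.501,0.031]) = [-60.501,0.031,5.302,12.597,66.67]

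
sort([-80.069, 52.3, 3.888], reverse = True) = [52.3, 3.888, -80.069]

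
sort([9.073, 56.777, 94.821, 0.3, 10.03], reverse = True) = [94.821, 56.777, 10.03, 9.073, 0.3]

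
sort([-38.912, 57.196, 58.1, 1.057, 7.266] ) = [-38.912, 1.057, 7.266, 57.196, 58.1]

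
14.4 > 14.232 True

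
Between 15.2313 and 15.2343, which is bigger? 15.2343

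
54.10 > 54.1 False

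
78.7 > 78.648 True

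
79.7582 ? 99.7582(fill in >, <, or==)<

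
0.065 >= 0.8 False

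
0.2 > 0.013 True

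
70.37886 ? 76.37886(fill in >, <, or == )<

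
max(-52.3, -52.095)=-52.095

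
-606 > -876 True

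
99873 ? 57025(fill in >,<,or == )>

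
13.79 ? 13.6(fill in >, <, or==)>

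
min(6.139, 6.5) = 6.139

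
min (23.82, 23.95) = 23.82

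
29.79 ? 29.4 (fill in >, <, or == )>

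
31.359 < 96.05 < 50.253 False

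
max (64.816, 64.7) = 64.816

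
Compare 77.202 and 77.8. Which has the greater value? 77.8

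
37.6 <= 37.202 False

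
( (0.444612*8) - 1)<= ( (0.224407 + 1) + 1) False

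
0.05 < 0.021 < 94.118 False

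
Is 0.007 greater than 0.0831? No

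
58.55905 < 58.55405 False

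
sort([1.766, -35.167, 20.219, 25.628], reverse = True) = [25.628, 20.219, 1.766, -35.167]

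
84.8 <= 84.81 True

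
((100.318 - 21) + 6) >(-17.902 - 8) True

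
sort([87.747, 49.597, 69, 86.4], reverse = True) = [87.747, 86.4, 69, 49.597]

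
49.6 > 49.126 True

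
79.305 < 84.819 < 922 True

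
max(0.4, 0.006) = 0.4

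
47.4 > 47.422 False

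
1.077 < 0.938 False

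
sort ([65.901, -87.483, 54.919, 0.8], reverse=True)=[65.901, 54.919, 0.8, -87.483]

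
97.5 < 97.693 True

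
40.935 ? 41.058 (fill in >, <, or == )<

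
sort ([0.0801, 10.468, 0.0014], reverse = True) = [10.468, 0.0801, 0.0014]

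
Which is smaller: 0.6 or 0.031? 0.031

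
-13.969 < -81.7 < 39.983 False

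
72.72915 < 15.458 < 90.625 False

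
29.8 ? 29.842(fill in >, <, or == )<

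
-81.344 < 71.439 True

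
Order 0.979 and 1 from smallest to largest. 0.979, 1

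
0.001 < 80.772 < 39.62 False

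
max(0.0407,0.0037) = 0.0407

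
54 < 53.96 False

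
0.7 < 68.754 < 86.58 True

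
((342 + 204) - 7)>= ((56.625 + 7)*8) True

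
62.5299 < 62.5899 True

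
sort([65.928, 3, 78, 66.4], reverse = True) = [78, 66.4, 65.928, 3]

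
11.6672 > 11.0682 True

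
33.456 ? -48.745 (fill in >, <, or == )>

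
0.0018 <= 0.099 True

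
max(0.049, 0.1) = 0.1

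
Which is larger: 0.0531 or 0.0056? 0.0531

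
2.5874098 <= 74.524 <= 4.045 False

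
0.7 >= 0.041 True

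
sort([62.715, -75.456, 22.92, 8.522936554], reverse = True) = [62.715, 22.92, 8.522936554, -75.456]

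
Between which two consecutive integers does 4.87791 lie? 4 and 5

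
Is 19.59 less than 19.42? No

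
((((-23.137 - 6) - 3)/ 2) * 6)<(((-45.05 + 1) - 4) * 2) True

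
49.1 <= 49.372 True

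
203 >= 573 False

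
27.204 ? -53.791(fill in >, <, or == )>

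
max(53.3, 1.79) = 53.3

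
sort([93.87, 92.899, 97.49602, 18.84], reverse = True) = [97.49602, 93.87, 92.899, 18.84]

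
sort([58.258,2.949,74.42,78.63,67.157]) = [2.949,58.258,67.157,74.42,78.63]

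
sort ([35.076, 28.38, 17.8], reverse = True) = [35.076, 28.38, 17.8]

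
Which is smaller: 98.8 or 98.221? 98.221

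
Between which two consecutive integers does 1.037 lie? 1 and 2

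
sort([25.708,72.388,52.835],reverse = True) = [72.388,52.835,25.708]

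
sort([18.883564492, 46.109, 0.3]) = [0.3, 18.883564492, 46.109]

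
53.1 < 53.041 False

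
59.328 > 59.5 False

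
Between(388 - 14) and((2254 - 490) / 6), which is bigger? (388 - 14)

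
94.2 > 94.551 False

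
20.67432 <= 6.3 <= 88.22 False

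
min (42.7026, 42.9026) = 42.7026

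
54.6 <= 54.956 True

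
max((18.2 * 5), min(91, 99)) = 91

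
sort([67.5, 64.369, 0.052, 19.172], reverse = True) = [67.5, 64.369, 19.172, 0.052]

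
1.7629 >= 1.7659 False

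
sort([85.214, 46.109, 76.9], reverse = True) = [85.214, 76.9, 46.109]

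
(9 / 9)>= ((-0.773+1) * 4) True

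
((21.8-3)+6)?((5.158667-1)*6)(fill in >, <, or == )<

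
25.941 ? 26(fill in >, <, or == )<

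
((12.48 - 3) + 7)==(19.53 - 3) False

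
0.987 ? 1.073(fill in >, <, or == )<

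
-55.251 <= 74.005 True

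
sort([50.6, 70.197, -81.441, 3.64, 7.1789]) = [-81.441, 3.64, 7.1789, 50.6, 70.197]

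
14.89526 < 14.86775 False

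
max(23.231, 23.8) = 23.8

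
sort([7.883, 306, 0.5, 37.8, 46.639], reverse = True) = [306, 46.639, 37.8, 7.883, 0.5]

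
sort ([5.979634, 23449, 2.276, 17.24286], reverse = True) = [23449, 17.24286, 5.979634, 2.276]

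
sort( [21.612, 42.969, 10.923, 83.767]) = [10.923, 21.612, 42.969, 83.767]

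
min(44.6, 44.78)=44.6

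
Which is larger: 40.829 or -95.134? 40.829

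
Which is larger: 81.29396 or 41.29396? 81.29396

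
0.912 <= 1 True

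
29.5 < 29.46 False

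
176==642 False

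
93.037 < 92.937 False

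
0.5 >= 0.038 True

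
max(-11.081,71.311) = 71.311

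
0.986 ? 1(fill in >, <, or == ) <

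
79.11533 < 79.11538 True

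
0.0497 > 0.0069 True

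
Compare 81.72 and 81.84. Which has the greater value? 81.84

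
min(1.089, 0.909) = 0.909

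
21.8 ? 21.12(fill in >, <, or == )>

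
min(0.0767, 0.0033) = 0.0033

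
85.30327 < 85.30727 True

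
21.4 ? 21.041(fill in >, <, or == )>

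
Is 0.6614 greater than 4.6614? No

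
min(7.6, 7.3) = 7.3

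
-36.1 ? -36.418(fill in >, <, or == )>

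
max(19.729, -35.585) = 19.729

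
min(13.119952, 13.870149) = 13.119952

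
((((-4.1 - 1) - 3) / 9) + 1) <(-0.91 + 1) False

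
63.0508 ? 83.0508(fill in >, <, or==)<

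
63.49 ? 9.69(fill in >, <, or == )>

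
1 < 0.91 False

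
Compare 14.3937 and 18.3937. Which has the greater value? 18.3937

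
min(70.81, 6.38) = 6.38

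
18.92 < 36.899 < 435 True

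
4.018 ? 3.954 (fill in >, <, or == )>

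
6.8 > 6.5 True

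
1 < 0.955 False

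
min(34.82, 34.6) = 34.6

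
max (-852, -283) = -283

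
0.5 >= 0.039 True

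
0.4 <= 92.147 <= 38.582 False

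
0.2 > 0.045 True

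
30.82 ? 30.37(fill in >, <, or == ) >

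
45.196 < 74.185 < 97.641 True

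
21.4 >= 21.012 True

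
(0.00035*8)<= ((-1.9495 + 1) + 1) True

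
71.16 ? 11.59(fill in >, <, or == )>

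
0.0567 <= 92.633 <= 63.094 False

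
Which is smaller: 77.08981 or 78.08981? 77.08981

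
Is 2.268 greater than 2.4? No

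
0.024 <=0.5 True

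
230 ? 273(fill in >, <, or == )<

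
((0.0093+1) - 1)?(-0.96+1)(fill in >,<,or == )<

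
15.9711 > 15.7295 True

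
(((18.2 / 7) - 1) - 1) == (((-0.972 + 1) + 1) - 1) False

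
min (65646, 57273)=57273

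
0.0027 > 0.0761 False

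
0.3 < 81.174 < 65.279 False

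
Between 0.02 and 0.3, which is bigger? 0.3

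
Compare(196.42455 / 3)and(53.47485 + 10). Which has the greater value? (196.42455 / 3)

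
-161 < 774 True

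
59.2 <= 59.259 True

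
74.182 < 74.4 True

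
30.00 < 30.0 False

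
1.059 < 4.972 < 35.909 True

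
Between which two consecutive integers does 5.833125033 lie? 5 and 6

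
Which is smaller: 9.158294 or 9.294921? 9.158294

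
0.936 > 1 False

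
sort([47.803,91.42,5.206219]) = [5.206219,47.803,91.42]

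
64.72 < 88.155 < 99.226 True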